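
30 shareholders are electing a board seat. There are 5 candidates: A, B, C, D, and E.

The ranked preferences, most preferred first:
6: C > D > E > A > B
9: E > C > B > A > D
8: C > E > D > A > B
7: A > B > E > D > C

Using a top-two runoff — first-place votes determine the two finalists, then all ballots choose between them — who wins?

Round 1 first-place votes: A 7, B 0, C 14, D 0, E 9. C and E advance.
Runoff: C is ranked above E on 14 ballots, E above C on 16.

E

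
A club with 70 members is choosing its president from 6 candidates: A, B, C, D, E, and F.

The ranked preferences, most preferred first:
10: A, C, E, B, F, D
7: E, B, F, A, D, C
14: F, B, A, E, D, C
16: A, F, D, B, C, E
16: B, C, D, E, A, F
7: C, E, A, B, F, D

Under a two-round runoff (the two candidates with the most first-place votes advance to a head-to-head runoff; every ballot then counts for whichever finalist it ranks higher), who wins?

Round 1 first-place votes: A 26, B 16, C 7, D 0, E 7, F 14. A and B advance.
Runoff: A is ranked above B on 33 ballots, B above A on 37.

B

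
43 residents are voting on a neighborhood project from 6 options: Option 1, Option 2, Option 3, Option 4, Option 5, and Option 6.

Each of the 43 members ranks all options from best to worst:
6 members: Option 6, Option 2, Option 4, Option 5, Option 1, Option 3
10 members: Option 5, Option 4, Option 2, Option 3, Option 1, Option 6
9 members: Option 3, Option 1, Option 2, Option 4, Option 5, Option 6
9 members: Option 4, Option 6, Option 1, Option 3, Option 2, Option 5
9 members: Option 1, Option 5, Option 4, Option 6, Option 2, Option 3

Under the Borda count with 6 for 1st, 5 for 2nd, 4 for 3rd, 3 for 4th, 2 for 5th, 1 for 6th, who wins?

Option 1: 6×2 + 10×2 + 9×5 + 9×4 + 9×6 = 167
Option 2: 6×5 + 10×4 + 9×4 + 9×2 + 9×2 = 142
Option 3: 6×1 + 10×3 + 9×6 + 9×3 + 9×1 = 126
Option 4: 6×4 + 10×5 + 9×3 + 9×6 + 9×4 = 191
Option 5: 6×3 + 10×6 + 9×2 + 9×1 + 9×5 = 150
Option 6: 6×6 + 10×1 + 9×1 + 9×5 + 9×3 = 127

Option 4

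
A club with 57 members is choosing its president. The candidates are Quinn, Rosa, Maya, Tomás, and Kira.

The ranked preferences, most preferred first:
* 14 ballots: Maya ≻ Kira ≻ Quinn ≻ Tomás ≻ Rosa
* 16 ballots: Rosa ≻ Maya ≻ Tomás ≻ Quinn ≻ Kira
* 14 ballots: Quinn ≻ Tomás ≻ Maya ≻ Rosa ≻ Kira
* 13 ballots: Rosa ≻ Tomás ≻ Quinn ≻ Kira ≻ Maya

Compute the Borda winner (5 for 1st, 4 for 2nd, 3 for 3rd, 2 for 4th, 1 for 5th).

Maya

Quinn: 14×3 + 16×2 + 14×5 + 13×3 = 183
Rosa: 14×1 + 16×5 + 14×2 + 13×5 = 187
Maya: 14×5 + 16×4 + 14×3 + 13×1 = 189
Tomás: 14×2 + 16×3 + 14×4 + 13×4 = 184
Kira: 14×4 + 16×1 + 14×1 + 13×2 = 112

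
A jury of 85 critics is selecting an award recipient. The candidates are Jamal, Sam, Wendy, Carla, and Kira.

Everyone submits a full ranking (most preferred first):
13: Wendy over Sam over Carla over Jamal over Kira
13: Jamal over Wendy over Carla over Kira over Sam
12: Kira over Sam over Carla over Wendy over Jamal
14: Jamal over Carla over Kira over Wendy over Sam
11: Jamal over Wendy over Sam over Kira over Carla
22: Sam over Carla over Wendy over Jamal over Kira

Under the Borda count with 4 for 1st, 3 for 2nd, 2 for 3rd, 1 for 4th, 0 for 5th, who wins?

Jamal: 13×1 + 13×4 + 12×0 + 14×4 + 11×4 + 22×1 = 187
Sam: 13×3 + 13×0 + 12×3 + 14×0 + 11×2 + 22×4 = 185
Wendy: 13×4 + 13×3 + 12×1 + 14×1 + 11×3 + 22×2 = 194
Carla: 13×2 + 13×2 + 12×2 + 14×3 + 11×0 + 22×3 = 184
Kira: 13×0 + 13×1 + 12×4 + 14×2 + 11×1 + 22×0 = 100

Wendy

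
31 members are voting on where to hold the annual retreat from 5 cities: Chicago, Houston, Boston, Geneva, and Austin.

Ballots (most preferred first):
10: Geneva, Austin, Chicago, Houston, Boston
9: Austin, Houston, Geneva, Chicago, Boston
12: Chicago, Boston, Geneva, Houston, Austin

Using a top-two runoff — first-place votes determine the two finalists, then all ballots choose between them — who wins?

Geneva

Round 1 first-place votes: Chicago 12, Houston 0, Boston 0, Geneva 10, Austin 9. Chicago and Geneva advance.
Runoff: Chicago is ranked above Geneva on 12 ballots, Geneva above Chicago on 19.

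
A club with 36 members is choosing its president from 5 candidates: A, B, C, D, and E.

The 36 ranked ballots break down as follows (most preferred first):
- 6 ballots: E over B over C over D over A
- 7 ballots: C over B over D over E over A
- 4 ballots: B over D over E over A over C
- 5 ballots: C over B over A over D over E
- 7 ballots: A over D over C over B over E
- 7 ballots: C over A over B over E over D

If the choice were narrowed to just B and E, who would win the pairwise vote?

B is ranked above E on 30 ballots; E above B on 6.

B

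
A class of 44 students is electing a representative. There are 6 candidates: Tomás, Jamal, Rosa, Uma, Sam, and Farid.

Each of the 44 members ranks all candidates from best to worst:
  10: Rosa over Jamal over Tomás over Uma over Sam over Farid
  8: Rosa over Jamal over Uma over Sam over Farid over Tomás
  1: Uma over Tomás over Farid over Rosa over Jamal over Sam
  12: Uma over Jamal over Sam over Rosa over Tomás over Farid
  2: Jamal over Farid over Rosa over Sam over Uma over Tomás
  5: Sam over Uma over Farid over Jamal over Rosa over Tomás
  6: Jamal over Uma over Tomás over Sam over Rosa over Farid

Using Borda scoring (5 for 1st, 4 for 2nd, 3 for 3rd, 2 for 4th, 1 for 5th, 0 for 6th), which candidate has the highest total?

Jamal

Tomás: 10×3 + 8×0 + 1×4 + 12×1 + 2×0 + 5×0 + 6×3 = 64
Jamal: 10×4 + 8×4 + 1×1 + 12×4 + 2×5 + 5×2 + 6×5 = 171
Rosa: 10×5 + 8×5 + 1×2 + 12×2 + 2×3 + 5×1 + 6×1 = 133
Uma: 10×2 + 8×3 + 1×5 + 12×5 + 2×1 + 5×4 + 6×4 = 155
Sam: 10×1 + 8×2 + 1×0 + 12×3 + 2×2 + 5×5 + 6×2 = 103
Farid: 10×0 + 8×1 + 1×3 + 12×0 + 2×4 + 5×3 + 6×0 = 34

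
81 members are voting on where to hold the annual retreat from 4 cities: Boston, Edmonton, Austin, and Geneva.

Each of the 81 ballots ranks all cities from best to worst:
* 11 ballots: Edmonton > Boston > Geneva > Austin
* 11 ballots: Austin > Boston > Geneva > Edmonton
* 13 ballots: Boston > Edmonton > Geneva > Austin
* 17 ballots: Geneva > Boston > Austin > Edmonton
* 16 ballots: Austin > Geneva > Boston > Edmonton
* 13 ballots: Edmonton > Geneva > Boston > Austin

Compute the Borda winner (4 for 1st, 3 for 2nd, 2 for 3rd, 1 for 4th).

Boston

Boston: 11×3 + 11×3 + 13×4 + 17×3 + 16×2 + 13×2 = 227
Edmonton: 11×4 + 11×1 + 13×3 + 17×1 + 16×1 + 13×4 = 179
Austin: 11×1 + 11×4 + 13×1 + 17×2 + 16×4 + 13×1 = 179
Geneva: 11×2 + 11×2 + 13×2 + 17×4 + 16×3 + 13×3 = 225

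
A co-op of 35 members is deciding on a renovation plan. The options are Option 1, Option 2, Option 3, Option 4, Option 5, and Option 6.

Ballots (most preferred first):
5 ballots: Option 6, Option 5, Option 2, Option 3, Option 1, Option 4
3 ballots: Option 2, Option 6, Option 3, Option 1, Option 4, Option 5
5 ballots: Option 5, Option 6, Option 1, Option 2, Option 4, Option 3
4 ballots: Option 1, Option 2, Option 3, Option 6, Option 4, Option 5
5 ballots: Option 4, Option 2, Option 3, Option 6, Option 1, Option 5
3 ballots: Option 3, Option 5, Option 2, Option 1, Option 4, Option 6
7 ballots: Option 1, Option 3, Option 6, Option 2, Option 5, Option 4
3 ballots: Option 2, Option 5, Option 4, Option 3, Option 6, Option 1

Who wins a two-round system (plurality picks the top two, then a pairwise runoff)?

Round 1 first-place votes: Option 1 11, Option 2 6, Option 3 3, Option 4 5, Option 5 5, Option 6 5. Option 1 and Option 2 advance.
Runoff: Option 1 is ranked above Option 2 on 16 ballots, Option 2 above Option 1 on 19.

Option 2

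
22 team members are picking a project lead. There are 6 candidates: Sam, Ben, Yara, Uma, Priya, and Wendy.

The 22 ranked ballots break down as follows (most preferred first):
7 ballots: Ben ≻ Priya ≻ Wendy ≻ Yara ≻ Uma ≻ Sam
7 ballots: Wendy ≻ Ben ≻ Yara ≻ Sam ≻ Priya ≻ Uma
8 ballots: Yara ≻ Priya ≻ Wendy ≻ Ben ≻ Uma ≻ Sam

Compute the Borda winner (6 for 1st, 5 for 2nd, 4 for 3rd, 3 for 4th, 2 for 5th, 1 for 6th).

Sam: 7×1 + 7×3 + 8×1 = 36
Ben: 7×6 + 7×5 + 8×3 = 101
Yara: 7×3 + 7×4 + 8×6 = 97
Uma: 7×2 + 7×1 + 8×2 = 37
Priya: 7×5 + 7×2 + 8×5 = 89
Wendy: 7×4 + 7×6 + 8×4 = 102

Wendy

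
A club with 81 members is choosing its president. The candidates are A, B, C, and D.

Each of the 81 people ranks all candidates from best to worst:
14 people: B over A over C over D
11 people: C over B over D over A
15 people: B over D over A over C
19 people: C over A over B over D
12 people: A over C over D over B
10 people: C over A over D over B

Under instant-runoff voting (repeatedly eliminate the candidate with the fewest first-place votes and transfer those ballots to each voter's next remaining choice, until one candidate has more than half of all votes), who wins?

C

Round 1: A 12, B 29, C 40, D 0. D eliminated.
Round 2: A 12, B 29, C 40. A eliminated.
Round 3: B 29, C 52. C has a majority (≥41).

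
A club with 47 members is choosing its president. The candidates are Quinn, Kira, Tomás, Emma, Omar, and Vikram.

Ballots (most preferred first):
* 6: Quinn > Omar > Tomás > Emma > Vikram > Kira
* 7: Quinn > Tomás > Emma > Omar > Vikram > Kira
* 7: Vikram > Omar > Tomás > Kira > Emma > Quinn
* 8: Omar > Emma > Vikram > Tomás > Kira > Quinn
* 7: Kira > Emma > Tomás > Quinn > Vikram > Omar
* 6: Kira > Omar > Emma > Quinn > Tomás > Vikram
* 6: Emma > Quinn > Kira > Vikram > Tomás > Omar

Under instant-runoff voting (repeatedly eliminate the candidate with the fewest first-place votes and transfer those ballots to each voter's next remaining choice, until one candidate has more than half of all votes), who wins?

Quinn

Round 1: Quinn 13, Kira 13, Tomás 0, Emma 6, Omar 8, Vikram 7. Tomás eliminated.
Round 2: Quinn 13, Kira 13, Emma 6, Omar 8, Vikram 7. Emma eliminated.
Round 3: Quinn 19, Kira 13, Omar 8, Vikram 7. Vikram eliminated.
Round 4: Quinn 19, Kira 13, Omar 15. Kira eliminated.
Round 5: Quinn 26, Omar 21. Quinn has a majority (≥24).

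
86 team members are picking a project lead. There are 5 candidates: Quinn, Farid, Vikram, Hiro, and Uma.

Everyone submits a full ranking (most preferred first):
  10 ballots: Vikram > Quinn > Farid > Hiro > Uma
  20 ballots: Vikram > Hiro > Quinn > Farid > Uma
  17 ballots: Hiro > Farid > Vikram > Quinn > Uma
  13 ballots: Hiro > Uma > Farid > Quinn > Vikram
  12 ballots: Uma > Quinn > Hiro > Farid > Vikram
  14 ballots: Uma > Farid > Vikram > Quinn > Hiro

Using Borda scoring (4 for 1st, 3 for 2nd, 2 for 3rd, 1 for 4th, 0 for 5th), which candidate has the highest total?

Hiro

Quinn: 10×3 + 20×2 + 17×1 + 13×1 + 12×3 + 14×1 = 150
Farid: 10×2 + 20×1 + 17×3 + 13×2 + 12×1 + 14×3 = 171
Vikram: 10×4 + 20×4 + 17×2 + 13×0 + 12×0 + 14×2 = 182
Hiro: 10×1 + 20×3 + 17×4 + 13×4 + 12×2 + 14×0 = 214
Uma: 10×0 + 20×0 + 17×0 + 13×3 + 12×4 + 14×4 = 143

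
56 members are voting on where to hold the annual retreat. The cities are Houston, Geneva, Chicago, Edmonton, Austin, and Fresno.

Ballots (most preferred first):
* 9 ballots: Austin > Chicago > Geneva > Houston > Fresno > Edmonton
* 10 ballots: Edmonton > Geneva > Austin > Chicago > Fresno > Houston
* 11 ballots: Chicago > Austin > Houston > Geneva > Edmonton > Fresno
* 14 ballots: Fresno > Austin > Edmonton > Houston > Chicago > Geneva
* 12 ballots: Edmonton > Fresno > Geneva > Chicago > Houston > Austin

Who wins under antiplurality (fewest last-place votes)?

Chicago

Last-place votes: Houston 10, Geneva 14, Chicago 0, Edmonton 9, Austin 12, Fresno 11.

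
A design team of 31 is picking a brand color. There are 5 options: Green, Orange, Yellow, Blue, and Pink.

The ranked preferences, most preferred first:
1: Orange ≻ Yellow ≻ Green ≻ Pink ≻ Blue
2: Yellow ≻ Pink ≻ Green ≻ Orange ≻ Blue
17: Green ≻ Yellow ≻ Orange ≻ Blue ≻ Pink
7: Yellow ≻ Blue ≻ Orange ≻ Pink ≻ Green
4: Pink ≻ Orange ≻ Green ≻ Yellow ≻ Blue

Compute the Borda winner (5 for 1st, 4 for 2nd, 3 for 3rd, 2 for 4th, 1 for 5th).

Yellow

Green: 1×3 + 2×3 + 17×5 + 7×1 + 4×3 = 113
Orange: 1×5 + 2×2 + 17×3 + 7×3 + 4×4 = 97
Yellow: 1×4 + 2×5 + 17×4 + 7×5 + 4×2 = 125
Blue: 1×1 + 2×1 + 17×2 + 7×4 + 4×1 = 69
Pink: 1×2 + 2×4 + 17×1 + 7×2 + 4×5 = 61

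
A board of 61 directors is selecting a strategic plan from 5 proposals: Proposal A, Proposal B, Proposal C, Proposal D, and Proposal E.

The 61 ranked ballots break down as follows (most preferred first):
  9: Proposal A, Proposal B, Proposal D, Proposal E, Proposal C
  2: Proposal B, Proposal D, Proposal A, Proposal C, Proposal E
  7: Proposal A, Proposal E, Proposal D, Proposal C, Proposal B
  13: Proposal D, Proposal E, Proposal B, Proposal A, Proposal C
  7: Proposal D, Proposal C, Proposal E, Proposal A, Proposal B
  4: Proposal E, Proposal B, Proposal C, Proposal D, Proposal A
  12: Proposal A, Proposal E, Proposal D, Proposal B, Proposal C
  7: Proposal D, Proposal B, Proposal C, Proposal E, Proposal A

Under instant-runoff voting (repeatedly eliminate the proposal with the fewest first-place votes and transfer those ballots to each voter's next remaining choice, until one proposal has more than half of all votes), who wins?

Proposal D

Round 1: Proposal A 28, Proposal B 2, Proposal C 0, Proposal D 27, Proposal E 4. Proposal C eliminated.
Round 2: Proposal A 28, Proposal B 2, Proposal D 27, Proposal E 4. Proposal B eliminated.
Round 3: Proposal A 28, Proposal D 29, Proposal E 4. Proposal E eliminated.
Round 4: Proposal A 28, Proposal D 33. Proposal D has a majority (≥31).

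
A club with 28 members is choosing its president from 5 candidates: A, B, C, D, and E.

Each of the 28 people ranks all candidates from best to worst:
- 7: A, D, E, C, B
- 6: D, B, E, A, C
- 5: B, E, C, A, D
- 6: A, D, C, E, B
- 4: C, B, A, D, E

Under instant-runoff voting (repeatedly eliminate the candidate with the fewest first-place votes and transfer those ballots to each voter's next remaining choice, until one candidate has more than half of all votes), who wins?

B

Round 1: A 13, B 5, C 4, D 6, E 0. E eliminated.
Round 2: A 13, B 5, C 4, D 6. C eliminated.
Round 3: A 13, B 9, D 6. D eliminated.
Round 4: A 13, B 15. B has a majority (≥15).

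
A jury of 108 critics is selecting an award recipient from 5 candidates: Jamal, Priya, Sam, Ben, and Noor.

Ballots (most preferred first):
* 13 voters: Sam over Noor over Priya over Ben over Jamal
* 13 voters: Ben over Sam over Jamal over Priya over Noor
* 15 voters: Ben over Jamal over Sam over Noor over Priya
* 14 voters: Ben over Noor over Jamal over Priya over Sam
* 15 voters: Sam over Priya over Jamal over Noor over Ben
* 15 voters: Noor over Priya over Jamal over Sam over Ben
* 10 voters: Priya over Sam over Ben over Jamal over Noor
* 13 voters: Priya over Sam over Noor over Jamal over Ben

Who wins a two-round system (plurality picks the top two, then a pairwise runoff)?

Sam

Round 1 first-place votes: Jamal 0, Priya 23, Sam 28, Ben 42, Noor 15. Ben and Sam advance.
Runoff: Ben is ranked above Sam on 42 ballots, Sam above Ben on 66.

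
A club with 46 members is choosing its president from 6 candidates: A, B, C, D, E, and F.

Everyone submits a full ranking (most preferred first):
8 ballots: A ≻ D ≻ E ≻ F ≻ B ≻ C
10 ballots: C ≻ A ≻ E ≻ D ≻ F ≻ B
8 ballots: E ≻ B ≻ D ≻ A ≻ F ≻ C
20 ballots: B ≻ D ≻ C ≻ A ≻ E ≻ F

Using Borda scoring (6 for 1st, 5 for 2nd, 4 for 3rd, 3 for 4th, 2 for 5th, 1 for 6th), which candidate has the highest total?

D

A: 8×6 + 10×5 + 8×3 + 20×3 = 182
B: 8×2 + 10×1 + 8×5 + 20×6 = 186
C: 8×1 + 10×6 + 8×1 + 20×4 = 156
D: 8×5 + 10×3 + 8×4 + 20×5 = 202
E: 8×4 + 10×4 + 8×6 + 20×2 = 160
F: 8×3 + 10×2 + 8×2 + 20×1 = 80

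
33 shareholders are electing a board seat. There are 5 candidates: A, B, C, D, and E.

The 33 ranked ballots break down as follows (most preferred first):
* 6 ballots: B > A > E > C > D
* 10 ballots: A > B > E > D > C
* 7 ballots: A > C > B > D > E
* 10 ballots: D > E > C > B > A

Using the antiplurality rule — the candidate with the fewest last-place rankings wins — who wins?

B

Last-place votes: A 10, B 0, C 10, D 6, E 7.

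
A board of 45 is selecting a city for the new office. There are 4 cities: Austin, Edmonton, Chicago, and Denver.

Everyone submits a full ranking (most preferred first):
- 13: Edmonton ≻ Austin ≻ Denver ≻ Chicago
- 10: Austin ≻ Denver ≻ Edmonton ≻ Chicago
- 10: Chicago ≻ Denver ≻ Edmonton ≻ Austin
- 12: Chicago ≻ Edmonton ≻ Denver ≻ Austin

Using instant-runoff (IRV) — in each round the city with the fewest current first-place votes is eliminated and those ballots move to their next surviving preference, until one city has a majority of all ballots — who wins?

Round 1: Austin 10, Edmonton 13, Chicago 22, Denver 0. Denver eliminated.
Round 2: Austin 10, Edmonton 13, Chicago 22. Austin eliminated.
Round 3: Edmonton 23, Chicago 22. Edmonton has a majority (≥23).

Edmonton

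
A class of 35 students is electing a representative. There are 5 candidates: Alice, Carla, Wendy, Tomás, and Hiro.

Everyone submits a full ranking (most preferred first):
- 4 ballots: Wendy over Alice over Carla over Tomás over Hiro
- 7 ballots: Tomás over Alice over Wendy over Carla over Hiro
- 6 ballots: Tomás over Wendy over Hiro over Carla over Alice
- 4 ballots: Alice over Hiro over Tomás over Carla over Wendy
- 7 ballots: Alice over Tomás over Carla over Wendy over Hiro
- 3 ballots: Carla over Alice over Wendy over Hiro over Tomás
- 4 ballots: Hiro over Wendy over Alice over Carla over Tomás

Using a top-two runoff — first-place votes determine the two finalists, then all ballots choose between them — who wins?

Alice

Round 1 first-place votes: Alice 11, Carla 3, Wendy 4, Tomás 13, Hiro 4. Tomás and Alice advance.
Runoff: Tomás is ranked above Alice on 13 ballots, Alice above Tomás on 22.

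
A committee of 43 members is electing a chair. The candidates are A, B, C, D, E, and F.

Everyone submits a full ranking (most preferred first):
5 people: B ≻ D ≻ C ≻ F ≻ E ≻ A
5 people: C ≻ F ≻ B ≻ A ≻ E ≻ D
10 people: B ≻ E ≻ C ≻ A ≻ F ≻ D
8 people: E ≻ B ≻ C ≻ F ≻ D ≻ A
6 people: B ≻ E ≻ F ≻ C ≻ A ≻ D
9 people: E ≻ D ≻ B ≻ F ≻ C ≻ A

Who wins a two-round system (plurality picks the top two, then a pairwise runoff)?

B

Round 1 first-place votes: A 0, B 21, C 5, D 0, E 17, F 0. B and E advance.
Runoff: B is ranked above E on 26 ballots, E above B on 17.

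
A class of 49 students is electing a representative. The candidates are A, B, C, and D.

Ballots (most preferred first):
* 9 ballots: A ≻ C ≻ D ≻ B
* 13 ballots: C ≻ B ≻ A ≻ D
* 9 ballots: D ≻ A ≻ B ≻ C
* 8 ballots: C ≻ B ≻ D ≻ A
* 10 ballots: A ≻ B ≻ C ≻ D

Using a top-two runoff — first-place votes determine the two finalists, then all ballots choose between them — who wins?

Round 1 first-place votes: A 19, B 0, C 21, D 9. C and A advance.
Runoff: C is ranked above A on 21 ballots, A above C on 28.

A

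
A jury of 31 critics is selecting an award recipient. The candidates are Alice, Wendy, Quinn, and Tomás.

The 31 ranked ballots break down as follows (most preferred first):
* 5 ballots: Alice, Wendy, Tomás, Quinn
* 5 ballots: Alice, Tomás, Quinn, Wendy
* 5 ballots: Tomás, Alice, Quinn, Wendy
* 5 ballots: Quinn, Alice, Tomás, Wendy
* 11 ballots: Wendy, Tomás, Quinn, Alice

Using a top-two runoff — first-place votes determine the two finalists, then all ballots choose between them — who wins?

Alice

Round 1 first-place votes: Alice 10, Wendy 11, Quinn 5, Tomás 5. Wendy and Alice advance.
Runoff: Wendy is ranked above Alice on 11 ballots, Alice above Wendy on 20.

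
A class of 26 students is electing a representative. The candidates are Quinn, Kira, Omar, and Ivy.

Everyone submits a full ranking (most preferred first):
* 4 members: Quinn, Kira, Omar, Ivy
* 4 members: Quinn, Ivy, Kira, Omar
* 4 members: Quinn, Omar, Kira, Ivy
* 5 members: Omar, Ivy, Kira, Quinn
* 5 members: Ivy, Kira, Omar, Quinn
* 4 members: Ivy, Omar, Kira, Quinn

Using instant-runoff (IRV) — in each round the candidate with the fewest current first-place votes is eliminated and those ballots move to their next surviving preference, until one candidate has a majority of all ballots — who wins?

Round 1: Quinn 12, Kira 0, Omar 5, Ivy 9. Kira eliminated.
Round 2: Quinn 12, Omar 5, Ivy 9. Omar eliminated.
Round 3: Quinn 12, Ivy 14. Ivy has a majority (≥14).

Ivy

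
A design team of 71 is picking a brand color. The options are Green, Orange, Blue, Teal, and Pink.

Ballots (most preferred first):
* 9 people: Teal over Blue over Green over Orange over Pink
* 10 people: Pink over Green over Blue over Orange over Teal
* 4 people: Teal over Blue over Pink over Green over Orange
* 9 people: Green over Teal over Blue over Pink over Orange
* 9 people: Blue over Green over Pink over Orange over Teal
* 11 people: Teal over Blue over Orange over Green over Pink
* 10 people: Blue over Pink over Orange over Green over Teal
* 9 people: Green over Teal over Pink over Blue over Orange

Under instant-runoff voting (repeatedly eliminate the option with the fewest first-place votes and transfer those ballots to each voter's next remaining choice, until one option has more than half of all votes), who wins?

Round 1: Green 18, Orange 0, Blue 19, Teal 24, Pink 10. Orange eliminated.
Round 2: Green 18, Blue 19, Teal 24, Pink 10. Pink eliminated.
Round 3: Green 28, Blue 19, Teal 24. Blue eliminated.
Round 4: Green 47, Teal 24. Green has a majority (≥36).

Green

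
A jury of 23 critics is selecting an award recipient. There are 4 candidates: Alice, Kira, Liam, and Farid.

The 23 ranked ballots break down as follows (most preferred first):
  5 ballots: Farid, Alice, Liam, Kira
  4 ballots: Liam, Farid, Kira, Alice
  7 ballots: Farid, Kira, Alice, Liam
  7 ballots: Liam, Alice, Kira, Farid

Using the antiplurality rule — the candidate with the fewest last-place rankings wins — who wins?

Alice

Last-place votes: Alice 4, Kira 5, Liam 7, Farid 7.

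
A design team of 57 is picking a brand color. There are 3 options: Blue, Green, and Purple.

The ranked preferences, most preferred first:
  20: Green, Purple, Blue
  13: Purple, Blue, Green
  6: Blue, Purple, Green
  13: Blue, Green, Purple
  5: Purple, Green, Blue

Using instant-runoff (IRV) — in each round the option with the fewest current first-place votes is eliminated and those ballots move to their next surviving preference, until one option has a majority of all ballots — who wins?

Round 1: Blue 19, Green 20, Purple 18. Purple eliminated.
Round 2: Blue 32, Green 25. Blue has a majority (≥29).

Blue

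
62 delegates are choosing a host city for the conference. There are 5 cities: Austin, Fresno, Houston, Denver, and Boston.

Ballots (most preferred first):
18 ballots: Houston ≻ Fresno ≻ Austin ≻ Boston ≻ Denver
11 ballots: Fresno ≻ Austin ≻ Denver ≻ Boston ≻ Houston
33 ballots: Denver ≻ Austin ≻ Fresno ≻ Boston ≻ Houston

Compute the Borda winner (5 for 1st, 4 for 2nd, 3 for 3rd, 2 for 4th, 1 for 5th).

Austin

Austin: 18×3 + 11×4 + 33×4 = 230
Fresno: 18×4 + 11×5 + 33×3 = 226
Houston: 18×5 + 11×1 + 33×1 = 134
Denver: 18×1 + 11×3 + 33×5 = 216
Boston: 18×2 + 11×2 + 33×2 = 124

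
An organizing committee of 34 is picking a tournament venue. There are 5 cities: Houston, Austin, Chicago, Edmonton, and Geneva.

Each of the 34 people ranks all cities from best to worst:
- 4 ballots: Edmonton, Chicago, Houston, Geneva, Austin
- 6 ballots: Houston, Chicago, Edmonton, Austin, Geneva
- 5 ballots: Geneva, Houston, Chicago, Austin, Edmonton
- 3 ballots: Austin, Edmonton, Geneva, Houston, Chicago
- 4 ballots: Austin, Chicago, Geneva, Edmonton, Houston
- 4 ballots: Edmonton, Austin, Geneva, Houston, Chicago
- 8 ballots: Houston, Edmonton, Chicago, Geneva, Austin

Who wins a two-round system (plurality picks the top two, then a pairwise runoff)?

Round 1 first-place votes: Houston 14, Austin 7, Chicago 0, Edmonton 8, Geneva 5. Houston and Edmonton advance.
Runoff: Houston is ranked above Edmonton on 19 ballots, Edmonton above Houston on 15.

Houston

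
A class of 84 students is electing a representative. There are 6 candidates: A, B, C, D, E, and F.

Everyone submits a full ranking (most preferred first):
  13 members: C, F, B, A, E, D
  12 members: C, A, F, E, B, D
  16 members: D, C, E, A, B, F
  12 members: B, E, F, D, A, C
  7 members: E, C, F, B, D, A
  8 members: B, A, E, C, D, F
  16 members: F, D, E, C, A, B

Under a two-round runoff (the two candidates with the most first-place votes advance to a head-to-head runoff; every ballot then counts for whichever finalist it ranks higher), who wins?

Round 1 first-place votes: A 0, B 20, C 25, D 16, E 7, F 16. C and B advance.
Runoff: C is ranked above B on 64 ballots, B above C on 20.

C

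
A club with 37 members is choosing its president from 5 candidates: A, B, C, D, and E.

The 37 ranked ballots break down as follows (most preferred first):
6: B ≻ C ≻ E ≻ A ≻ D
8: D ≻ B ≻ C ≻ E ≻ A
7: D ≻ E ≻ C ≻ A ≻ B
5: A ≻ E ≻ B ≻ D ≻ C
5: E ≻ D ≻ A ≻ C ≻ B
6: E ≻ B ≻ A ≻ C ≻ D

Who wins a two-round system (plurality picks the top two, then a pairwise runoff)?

Round 1 first-place votes: A 5, B 6, C 0, D 15, E 11. D and E advance.
Runoff: D is ranked above E on 15 ballots, E above D on 22.

E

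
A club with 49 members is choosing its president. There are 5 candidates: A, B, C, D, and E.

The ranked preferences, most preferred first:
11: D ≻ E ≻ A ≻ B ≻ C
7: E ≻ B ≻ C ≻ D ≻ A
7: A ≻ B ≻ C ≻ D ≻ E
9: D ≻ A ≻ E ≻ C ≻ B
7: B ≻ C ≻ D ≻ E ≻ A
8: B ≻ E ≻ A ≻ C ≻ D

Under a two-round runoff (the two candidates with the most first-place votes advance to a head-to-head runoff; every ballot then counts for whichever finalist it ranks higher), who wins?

B

Round 1 first-place votes: A 7, B 15, C 0, D 20, E 7. D and B advance.
Runoff: D is ranked above B on 20 ballots, B above D on 29.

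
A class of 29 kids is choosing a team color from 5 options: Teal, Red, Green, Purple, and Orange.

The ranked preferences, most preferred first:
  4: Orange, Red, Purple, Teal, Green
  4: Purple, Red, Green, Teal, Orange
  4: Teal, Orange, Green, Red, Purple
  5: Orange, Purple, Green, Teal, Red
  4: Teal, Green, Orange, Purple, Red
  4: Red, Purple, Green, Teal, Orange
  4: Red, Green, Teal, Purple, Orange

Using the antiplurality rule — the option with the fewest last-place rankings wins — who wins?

Last-place votes: Teal 0, Red 9, Green 4, Purple 4, Orange 12.

Teal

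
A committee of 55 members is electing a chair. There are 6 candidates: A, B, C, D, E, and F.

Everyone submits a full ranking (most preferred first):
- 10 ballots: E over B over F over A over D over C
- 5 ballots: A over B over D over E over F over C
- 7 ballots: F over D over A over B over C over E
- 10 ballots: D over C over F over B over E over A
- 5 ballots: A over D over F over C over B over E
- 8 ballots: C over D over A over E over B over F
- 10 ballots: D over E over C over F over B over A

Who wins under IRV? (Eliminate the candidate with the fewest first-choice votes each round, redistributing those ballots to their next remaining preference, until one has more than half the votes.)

D

Round 1: A 10, B 0, C 8, D 20, E 10, F 7. B eliminated.
Round 2: A 10, C 8, D 20, E 10, F 7. F eliminated.
Round 3: A 10, C 8, D 27, E 10. C eliminated.
Round 4: A 10, D 35, E 10. D has a majority (≥28).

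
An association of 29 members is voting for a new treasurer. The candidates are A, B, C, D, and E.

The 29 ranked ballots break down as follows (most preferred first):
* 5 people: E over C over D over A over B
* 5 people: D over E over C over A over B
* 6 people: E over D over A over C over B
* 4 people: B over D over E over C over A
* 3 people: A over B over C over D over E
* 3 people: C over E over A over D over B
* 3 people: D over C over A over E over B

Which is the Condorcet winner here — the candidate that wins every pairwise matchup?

D

D vs A: 23–6
D vs B: 22–7
D vs C: 18–11
D vs E: 15–14
D beats every other candidate.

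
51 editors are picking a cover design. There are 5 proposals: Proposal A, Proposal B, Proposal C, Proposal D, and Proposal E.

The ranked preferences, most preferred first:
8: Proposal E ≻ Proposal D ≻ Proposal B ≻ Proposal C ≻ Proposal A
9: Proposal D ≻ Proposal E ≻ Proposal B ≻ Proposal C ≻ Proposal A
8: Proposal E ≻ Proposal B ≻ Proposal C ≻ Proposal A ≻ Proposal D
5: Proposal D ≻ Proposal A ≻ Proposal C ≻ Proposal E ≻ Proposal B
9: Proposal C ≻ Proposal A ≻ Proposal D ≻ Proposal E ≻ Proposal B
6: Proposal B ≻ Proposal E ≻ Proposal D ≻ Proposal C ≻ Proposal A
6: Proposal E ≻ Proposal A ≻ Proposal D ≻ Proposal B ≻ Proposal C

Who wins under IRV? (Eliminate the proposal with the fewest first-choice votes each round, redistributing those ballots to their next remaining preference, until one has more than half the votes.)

Round 1: Proposal A 0, Proposal B 6, Proposal C 9, Proposal D 14, Proposal E 22. Proposal A eliminated.
Round 2: Proposal B 6, Proposal C 9, Proposal D 14, Proposal E 22. Proposal B eliminated.
Round 3: Proposal C 9, Proposal D 14, Proposal E 28. Proposal E has a majority (≥26).

Proposal E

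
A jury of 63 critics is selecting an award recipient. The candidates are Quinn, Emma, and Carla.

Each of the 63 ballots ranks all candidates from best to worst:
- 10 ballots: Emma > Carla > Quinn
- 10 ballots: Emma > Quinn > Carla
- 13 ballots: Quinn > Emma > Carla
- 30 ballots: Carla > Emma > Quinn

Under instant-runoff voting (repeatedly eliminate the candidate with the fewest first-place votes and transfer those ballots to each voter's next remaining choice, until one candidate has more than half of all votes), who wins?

Round 1: Quinn 13, Emma 20, Carla 30. Quinn eliminated.
Round 2: Emma 33, Carla 30. Emma has a majority (≥32).

Emma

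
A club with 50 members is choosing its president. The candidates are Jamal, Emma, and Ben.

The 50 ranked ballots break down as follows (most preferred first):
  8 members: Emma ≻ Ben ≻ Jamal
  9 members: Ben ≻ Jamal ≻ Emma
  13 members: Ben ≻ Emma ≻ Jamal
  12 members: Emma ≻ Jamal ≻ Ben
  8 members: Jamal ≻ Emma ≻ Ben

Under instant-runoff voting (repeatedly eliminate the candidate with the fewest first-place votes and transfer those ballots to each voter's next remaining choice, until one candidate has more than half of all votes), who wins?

Round 1: Jamal 8, Emma 20, Ben 22. Jamal eliminated.
Round 2: Emma 28, Ben 22. Emma has a majority (≥26).

Emma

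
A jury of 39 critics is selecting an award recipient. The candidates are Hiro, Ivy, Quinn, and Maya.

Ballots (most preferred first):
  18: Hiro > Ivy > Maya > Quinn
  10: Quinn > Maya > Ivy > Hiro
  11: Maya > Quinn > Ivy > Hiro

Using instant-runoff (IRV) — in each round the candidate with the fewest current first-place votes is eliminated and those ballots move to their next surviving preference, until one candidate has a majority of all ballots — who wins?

Maya

Round 1: Hiro 18, Ivy 0, Quinn 10, Maya 11. Ivy eliminated.
Round 2: Hiro 18, Quinn 10, Maya 11. Quinn eliminated.
Round 3: Hiro 18, Maya 21. Maya has a majority (≥20).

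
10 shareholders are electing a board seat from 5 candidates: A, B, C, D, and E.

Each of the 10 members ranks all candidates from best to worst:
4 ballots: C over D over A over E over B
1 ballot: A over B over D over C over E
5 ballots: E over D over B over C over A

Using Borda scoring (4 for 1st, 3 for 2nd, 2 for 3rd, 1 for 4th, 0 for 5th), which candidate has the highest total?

A: 4×2 + 1×4 + 5×0 = 12
B: 4×0 + 1×3 + 5×2 = 13
C: 4×4 + 1×1 + 5×1 = 22
D: 4×3 + 1×2 + 5×3 = 29
E: 4×1 + 1×0 + 5×4 = 24

D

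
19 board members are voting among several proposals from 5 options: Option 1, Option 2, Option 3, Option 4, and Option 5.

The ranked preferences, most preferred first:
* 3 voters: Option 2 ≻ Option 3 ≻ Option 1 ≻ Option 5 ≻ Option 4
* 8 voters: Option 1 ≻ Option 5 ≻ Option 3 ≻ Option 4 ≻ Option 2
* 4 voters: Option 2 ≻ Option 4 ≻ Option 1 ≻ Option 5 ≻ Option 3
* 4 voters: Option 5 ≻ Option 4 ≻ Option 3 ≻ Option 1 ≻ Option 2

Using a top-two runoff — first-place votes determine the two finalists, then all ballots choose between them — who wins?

Round 1 first-place votes: Option 1 8, Option 2 7, Option 3 0, Option 4 0, Option 5 4. Option 1 and Option 2 advance.
Runoff: Option 1 is ranked above Option 2 on 12 ballots, Option 2 above Option 1 on 7.

Option 1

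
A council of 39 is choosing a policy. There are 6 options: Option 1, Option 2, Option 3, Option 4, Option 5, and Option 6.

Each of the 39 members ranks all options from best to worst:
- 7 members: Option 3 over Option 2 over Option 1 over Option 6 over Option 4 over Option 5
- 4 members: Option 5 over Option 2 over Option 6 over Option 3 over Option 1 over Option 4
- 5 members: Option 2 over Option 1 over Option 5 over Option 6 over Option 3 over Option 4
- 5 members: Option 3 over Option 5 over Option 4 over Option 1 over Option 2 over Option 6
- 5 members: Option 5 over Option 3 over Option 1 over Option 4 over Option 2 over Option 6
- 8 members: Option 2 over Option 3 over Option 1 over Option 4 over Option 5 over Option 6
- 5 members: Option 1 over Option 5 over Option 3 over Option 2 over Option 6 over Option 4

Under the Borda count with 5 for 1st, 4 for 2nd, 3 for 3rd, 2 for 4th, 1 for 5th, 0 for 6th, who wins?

Option 3

Option 1: 7×3 + 4×1 + 5×4 + 5×2 + 5×3 + 8×3 + 5×5 = 119
Option 2: 7×4 + 4×4 + 5×5 + 5×1 + 5×1 + 8×5 + 5×2 = 129
Option 3: 7×5 + 4×2 + 5×1 + 5×5 + 5×4 + 8×4 + 5×3 = 140
Option 4: 7×1 + 4×0 + 5×0 + 5×3 + 5×2 + 8×2 + 5×0 = 48
Option 5: 7×0 + 4×5 + 5×3 + 5×4 + 5×5 + 8×1 + 5×4 = 108
Option 6: 7×2 + 4×3 + 5×2 + 5×0 + 5×0 + 8×0 + 5×1 = 41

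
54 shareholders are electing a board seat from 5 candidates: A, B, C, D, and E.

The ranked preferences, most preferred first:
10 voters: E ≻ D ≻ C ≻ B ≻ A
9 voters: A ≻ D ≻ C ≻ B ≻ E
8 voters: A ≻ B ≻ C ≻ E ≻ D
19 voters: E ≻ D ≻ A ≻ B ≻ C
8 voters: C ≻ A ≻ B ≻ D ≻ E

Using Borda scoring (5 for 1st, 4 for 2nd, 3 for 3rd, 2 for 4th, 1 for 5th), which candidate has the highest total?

A

A: 10×1 + 9×5 + 8×5 + 19×3 + 8×4 = 184
B: 10×2 + 9×2 + 8×4 + 19×2 + 8×3 = 132
C: 10×3 + 9×3 + 8×3 + 19×1 + 8×5 = 140
D: 10×4 + 9×4 + 8×1 + 19×4 + 8×2 = 176
E: 10×5 + 9×1 + 8×2 + 19×5 + 8×1 = 178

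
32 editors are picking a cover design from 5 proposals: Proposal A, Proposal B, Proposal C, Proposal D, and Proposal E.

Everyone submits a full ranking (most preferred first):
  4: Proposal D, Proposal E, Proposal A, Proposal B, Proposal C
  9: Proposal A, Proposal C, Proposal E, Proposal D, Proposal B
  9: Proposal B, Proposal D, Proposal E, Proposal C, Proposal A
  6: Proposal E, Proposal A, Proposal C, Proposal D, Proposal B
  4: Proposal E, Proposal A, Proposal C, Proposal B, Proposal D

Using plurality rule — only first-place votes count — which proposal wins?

Proposal E

First-place votes: Proposal A 9, Proposal B 9, Proposal C 0, Proposal D 4, Proposal E 10.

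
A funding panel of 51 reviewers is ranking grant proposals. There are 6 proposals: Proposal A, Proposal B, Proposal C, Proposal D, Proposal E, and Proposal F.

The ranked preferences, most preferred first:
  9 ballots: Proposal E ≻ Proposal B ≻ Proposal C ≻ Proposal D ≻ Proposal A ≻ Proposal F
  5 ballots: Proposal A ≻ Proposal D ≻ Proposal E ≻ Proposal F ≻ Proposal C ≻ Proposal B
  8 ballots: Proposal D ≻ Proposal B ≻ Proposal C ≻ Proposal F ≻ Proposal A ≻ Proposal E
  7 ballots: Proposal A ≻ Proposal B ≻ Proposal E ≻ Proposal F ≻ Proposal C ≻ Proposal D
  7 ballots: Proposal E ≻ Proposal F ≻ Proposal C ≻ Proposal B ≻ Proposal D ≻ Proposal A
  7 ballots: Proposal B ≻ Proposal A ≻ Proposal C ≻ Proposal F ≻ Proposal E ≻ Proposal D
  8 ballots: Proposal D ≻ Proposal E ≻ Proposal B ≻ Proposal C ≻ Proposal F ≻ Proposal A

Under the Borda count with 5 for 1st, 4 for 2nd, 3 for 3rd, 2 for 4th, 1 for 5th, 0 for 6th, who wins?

Proposal B

Proposal A: 9×1 + 5×5 + 8×1 + 7×5 + 7×0 + 7×4 + 8×0 = 105
Proposal B: 9×4 + 5×0 + 8×4 + 7×4 + 7×2 + 7×5 + 8×3 = 169
Proposal C: 9×3 + 5×1 + 8×3 + 7×1 + 7×3 + 7×3 + 8×2 = 121
Proposal D: 9×2 + 5×4 + 8×5 + 7×0 + 7×1 + 7×0 + 8×5 = 125
Proposal E: 9×5 + 5×3 + 8×0 + 7×3 + 7×5 + 7×1 + 8×4 = 155
Proposal F: 9×0 + 5×2 + 8×2 + 7×2 + 7×4 + 7×2 + 8×1 = 90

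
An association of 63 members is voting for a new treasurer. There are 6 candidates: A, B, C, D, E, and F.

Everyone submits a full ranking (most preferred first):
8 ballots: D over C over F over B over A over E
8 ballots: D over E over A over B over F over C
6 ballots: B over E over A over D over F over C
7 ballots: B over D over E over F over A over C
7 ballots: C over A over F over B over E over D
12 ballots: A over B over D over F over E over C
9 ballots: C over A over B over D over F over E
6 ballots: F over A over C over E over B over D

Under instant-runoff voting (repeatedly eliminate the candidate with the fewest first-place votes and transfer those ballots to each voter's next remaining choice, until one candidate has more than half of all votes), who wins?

Round 1: A 12, B 13, C 16, D 16, E 0, F 6. E eliminated.
Round 2: A 12, B 13, C 16, D 16, F 6. F eliminated.
Round 3: A 18, B 13, C 16, D 16. B eliminated.
Round 4: A 24, C 16, D 23. C eliminated.
Round 5: A 40, D 23. A has a majority (≥32).

A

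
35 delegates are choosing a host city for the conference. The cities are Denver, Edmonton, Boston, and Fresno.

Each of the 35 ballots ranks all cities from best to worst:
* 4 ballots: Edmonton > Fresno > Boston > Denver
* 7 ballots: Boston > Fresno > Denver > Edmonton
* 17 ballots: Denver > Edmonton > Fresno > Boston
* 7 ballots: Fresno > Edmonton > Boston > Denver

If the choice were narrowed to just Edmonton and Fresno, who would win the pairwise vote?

Edmonton

Edmonton is ranked above Fresno on 21 ballots; Fresno above Edmonton on 14.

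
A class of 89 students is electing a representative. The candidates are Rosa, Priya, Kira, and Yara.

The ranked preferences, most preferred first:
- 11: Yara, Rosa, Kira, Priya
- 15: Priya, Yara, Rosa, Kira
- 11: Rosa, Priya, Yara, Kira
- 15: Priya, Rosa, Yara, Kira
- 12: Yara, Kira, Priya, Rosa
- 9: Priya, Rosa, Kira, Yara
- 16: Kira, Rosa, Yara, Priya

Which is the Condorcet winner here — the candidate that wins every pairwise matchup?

Priya vs Rosa: 51–38
Priya vs Kira: 50–39
Priya vs Yara: 50–39
Priya beats every other candidate.

Priya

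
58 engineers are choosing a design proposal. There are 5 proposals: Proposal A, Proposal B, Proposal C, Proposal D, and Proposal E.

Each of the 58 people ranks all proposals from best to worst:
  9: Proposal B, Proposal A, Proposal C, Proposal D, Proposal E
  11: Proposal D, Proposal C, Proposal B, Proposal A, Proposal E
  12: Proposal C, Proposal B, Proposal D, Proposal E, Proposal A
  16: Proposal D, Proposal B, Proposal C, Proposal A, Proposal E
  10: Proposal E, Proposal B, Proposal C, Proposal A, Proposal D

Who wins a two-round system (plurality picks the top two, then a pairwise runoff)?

Round 1 first-place votes: Proposal A 0, Proposal B 9, Proposal C 12, Proposal D 27, Proposal E 10. Proposal D and Proposal C advance.
Runoff: Proposal D is ranked above Proposal C on 27 ballots, Proposal C above Proposal D on 31.

Proposal C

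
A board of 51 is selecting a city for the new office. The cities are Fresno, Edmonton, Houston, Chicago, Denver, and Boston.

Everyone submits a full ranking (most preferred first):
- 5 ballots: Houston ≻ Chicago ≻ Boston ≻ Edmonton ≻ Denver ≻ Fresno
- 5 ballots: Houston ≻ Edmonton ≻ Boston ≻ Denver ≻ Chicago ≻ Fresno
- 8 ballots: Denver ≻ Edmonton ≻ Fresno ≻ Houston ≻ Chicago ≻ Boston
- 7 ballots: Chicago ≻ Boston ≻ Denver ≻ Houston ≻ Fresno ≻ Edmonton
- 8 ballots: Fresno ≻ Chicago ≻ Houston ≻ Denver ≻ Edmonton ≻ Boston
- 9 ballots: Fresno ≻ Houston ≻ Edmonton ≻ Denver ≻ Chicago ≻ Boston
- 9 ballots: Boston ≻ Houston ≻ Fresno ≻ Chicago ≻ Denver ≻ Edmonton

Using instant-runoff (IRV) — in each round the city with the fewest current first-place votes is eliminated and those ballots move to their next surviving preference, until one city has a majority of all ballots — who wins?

Round 1: Fresno 17, Edmonton 0, Houston 10, Chicago 7, Denver 8, Boston 9. Edmonton eliminated.
Round 2: Fresno 17, Houston 10, Chicago 7, Denver 8, Boston 9. Chicago eliminated.
Round 3: Fresno 17, Houston 10, Denver 8, Boston 16. Denver eliminated.
Round 4: Fresno 25, Houston 10, Boston 16. Houston eliminated.
Round 5: Fresno 25, Boston 26. Boston has a majority (≥26).

Boston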